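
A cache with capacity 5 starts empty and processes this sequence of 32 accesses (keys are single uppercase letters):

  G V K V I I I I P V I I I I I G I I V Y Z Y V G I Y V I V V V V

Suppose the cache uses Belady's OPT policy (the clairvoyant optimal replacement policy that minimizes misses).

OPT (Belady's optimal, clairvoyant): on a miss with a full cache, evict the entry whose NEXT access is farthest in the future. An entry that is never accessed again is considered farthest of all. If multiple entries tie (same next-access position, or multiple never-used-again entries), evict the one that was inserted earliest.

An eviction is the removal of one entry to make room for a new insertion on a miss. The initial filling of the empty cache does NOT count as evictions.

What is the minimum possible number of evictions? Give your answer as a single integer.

OPT (Belady) simulation (capacity=5):
  1. access G: MISS. Cache: [G]
  2. access V: MISS. Cache: [G V]
  3. access K: MISS. Cache: [G V K]
  4. access V: HIT. Next use of V: step 10. Cache: [G V K]
  5. access I: MISS. Cache: [G V K I]
  6. access I: HIT. Next use of I: step 7. Cache: [G V K I]
  7. access I: HIT. Next use of I: step 8. Cache: [G V K I]
  8. access I: HIT. Next use of I: step 11. Cache: [G V K I]
  9. access P: MISS. Cache: [G V K I P]
  10. access V: HIT. Next use of V: step 19. Cache: [G V K I P]
  11. access I: HIT. Next use of I: step 12. Cache: [G V K I P]
  12. access I: HIT. Next use of I: step 13. Cache: [G V K I P]
  13. access I: HIT. Next use of I: step 14. Cache: [G V K I P]
  14. access I: HIT. Next use of I: step 15. Cache: [G V K I P]
  15. access I: HIT. Next use of I: step 17. Cache: [G V K I P]
  16. access G: HIT. Next use of G: step 24. Cache: [G V K I P]
  17. access I: HIT. Next use of I: step 18. Cache: [G V K I P]
  18. access I: HIT. Next use of I: step 25. Cache: [G V K I P]
  19. access V: HIT. Next use of V: step 23. Cache: [G V K I P]
  20. access Y: MISS, evict K (next use: never). Cache: [G V I P Y]
  21. access Z: MISS, evict P (next use: never). Cache: [G V I Y Z]
  22. access Y: HIT. Next use of Y: step 26. Cache: [G V I Y Z]
  23. access V: HIT. Next use of V: step 27. Cache: [G V I Y Z]
  24. access G: HIT. Next use of G: never. Cache: [G V I Y Z]
  25. access I: HIT. Next use of I: step 28. Cache: [G V I Y Z]
  26. access Y: HIT. Next use of Y: never. Cache: [G V I Y Z]
  27. access V: HIT. Next use of V: step 29. Cache: [G V I Y Z]
  28. access I: HIT. Next use of I: never. Cache: [G V I Y Z]
  29. access V: HIT. Next use of V: step 30. Cache: [G V I Y Z]
  30. access V: HIT. Next use of V: step 31. Cache: [G V I Y Z]
  31. access V: HIT. Next use of V: step 32. Cache: [G V I Y Z]
  32. access V: HIT. Next use of V: never. Cache: [G V I Y Z]
Total: 25 hits, 7 misses, 2 evictions

Answer: 2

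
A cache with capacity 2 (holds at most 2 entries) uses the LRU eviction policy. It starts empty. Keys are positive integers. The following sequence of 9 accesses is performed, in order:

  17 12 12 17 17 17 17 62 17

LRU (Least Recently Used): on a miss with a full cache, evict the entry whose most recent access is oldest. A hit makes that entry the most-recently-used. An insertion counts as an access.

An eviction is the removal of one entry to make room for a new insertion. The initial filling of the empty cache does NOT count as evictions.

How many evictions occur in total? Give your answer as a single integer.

Answer: 1

Derivation:
LRU simulation (capacity=2):
  1. access 17: MISS. Cache (LRU->MRU): [17]
  2. access 12: MISS. Cache (LRU->MRU): [17 12]
  3. access 12: HIT. Cache (LRU->MRU): [17 12]
  4. access 17: HIT. Cache (LRU->MRU): [12 17]
  5. access 17: HIT. Cache (LRU->MRU): [12 17]
  6. access 17: HIT. Cache (LRU->MRU): [12 17]
  7. access 17: HIT. Cache (LRU->MRU): [12 17]
  8. access 62: MISS, evict 12. Cache (LRU->MRU): [17 62]
  9. access 17: HIT. Cache (LRU->MRU): [62 17]
Total: 6 hits, 3 misses, 1 evictions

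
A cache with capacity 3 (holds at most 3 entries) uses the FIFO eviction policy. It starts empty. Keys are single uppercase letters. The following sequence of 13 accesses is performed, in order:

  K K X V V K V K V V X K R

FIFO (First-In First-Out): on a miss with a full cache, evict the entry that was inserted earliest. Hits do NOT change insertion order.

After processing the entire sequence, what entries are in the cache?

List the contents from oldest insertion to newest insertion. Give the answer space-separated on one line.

FIFO simulation (capacity=3):
  1. access K: MISS. Cache (old->new): [K]
  2. access K: HIT. Cache (old->new): [K]
  3. access X: MISS. Cache (old->new): [K X]
  4. access V: MISS. Cache (old->new): [K X V]
  5. access V: HIT. Cache (old->new): [K X V]
  6. access K: HIT. Cache (old->new): [K X V]
  7. access V: HIT. Cache (old->new): [K X V]
  8. access K: HIT. Cache (old->new): [K X V]
  9. access V: HIT. Cache (old->new): [K X V]
  10. access V: HIT. Cache (old->new): [K X V]
  11. access X: HIT. Cache (old->new): [K X V]
  12. access K: HIT. Cache (old->new): [K X V]
  13. access R: MISS, evict K. Cache (old->new): [X V R]
Total: 9 hits, 4 misses, 1 evictions

Answer: X V R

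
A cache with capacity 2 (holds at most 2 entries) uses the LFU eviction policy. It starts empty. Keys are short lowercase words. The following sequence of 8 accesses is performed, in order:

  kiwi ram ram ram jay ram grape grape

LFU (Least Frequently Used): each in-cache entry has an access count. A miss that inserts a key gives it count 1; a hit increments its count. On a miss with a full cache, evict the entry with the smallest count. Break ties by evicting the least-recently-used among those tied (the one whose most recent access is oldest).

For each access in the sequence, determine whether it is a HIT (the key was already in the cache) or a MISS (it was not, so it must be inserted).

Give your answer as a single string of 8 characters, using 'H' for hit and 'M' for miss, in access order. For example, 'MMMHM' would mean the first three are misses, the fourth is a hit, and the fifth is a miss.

Answer: MMHHMHMH

Derivation:
LFU simulation (capacity=2):
  1. access kiwi: MISS. Cache: [kiwi(c=1)]
  2. access ram: MISS. Cache: [kiwi(c=1) ram(c=1)]
  3. access ram: HIT, count now 2. Cache: [kiwi(c=1) ram(c=2)]
  4. access ram: HIT, count now 3. Cache: [kiwi(c=1) ram(c=3)]
  5. access jay: MISS, evict kiwi(c=1). Cache: [jay(c=1) ram(c=3)]
  6. access ram: HIT, count now 4. Cache: [jay(c=1) ram(c=4)]
  7. access grape: MISS, evict jay(c=1). Cache: [grape(c=1) ram(c=4)]
  8. access grape: HIT, count now 2. Cache: [grape(c=2) ram(c=4)]
Total: 4 hits, 4 misses, 2 evictions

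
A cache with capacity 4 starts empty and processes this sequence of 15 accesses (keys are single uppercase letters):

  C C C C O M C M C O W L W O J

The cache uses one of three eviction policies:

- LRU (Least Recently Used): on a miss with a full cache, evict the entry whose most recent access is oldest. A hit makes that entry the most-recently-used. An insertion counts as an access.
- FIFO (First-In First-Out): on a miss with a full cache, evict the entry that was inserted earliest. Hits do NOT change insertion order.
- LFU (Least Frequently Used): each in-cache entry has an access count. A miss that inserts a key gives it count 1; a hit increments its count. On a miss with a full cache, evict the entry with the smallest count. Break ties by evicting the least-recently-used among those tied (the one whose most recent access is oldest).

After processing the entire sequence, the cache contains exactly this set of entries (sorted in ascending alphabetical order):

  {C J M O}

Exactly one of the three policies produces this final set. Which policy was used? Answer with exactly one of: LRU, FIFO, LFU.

Answer: LFU

Derivation:
Simulating under each policy and comparing final sets:
  LRU: final set = {J L O W} -> differs
  FIFO: final set = {J L M W} -> differs
  LFU: final set = {C J M O} -> MATCHES target
Only LFU produces the target set.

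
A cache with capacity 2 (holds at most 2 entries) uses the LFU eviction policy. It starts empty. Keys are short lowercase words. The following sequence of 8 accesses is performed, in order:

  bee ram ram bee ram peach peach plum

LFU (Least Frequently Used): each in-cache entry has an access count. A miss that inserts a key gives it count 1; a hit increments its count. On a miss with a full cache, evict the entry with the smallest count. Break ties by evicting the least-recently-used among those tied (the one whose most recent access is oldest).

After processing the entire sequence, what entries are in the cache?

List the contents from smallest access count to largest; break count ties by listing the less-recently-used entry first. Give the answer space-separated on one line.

Answer: plum ram

Derivation:
LFU simulation (capacity=2):
  1. access bee: MISS. Cache: [bee(c=1)]
  2. access ram: MISS. Cache: [bee(c=1) ram(c=1)]
  3. access ram: HIT, count now 2. Cache: [bee(c=1) ram(c=2)]
  4. access bee: HIT, count now 2. Cache: [ram(c=2) bee(c=2)]
  5. access ram: HIT, count now 3. Cache: [bee(c=2) ram(c=3)]
  6. access peach: MISS, evict bee(c=2). Cache: [peach(c=1) ram(c=3)]
  7. access peach: HIT, count now 2. Cache: [peach(c=2) ram(c=3)]
  8. access plum: MISS, evict peach(c=2). Cache: [plum(c=1) ram(c=3)]
Total: 4 hits, 4 misses, 2 evictions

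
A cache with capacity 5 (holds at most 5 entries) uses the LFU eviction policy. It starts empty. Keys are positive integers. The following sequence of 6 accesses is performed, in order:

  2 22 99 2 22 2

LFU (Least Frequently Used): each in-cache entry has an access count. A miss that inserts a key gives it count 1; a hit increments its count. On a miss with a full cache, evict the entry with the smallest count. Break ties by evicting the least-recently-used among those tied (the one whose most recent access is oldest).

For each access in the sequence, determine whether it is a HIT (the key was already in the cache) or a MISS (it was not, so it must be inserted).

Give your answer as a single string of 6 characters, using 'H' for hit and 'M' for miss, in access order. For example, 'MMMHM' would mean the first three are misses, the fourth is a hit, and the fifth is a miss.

LFU simulation (capacity=5):
  1. access 2: MISS. Cache: [2(c=1)]
  2. access 22: MISS. Cache: [2(c=1) 22(c=1)]
  3. access 99: MISS. Cache: [2(c=1) 22(c=1) 99(c=1)]
  4. access 2: HIT, count now 2. Cache: [22(c=1) 99(c=1) 2(c=2)]
  5. access 22: HIT, count now 2. Cache: [99(c=1) 2(c=2) 22(c=2)]
  6. access 2: HIT, count now 3. Cache: [99(c=1) 22(c=2) 2(c=3)]
Total: 3 hits, 3 misses, 0 evictions

Answer: MMMHHH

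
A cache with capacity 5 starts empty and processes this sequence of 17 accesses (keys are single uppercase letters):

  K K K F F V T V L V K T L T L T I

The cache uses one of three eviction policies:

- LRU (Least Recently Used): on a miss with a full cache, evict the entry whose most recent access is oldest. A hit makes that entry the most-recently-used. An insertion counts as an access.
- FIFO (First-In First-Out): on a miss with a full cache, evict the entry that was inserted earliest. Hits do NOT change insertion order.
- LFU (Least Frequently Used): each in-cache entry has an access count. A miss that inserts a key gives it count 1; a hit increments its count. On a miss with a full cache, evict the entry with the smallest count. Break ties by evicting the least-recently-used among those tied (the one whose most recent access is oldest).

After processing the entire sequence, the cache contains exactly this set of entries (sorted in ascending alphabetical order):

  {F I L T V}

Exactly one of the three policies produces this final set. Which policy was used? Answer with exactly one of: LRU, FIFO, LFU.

Simulating under each policy and comparing final sets:
  LRU: final set = {I K L T V} -> differs
  FIFO: final set = {F I L T V} -> MATCHES target
  LFU: final set = {I K L T V} -> differs
Only FIFO produces the target set.

Answer: FIFO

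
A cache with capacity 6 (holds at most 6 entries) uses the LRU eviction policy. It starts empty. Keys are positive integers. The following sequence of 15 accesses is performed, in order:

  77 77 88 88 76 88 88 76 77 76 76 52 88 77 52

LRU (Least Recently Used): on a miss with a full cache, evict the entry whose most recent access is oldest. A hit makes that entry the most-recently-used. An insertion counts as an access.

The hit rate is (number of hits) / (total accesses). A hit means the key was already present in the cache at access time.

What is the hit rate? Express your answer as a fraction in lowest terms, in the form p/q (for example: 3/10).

Answer: 11/15

Derivation:
LRU simulation (capacity=6):
  1. access 77: MISS. Cache (LRU->MRU): [77]
  2. access 77: HIT. Cache (LRU->MRU): [77]
  3. access 88: MISS. Cache (LRU->MRU): [77 88]
  4. access 88: HIT. Cache (LRU->MRU): [77 88]
  5. access 76: MISS. Cache (LRU->MRU): [77 88 76]
  6. access 88: HIT. Cache (LRU->MRU): [77 76 88]
  7. access 88: HIT. Cache (LRU->MRU): [77 76 88]
  8. access 76: HIT. Cache (LRU->MRU): [77 88 76]
  9. access 77: HIT. Cache (LRU->MRU): [88 76 77]
  10. access 76: HIT. Cache (LRU->MRU): [88 77 76]
  11. access 76: HIT. Cache (LRU->MRU): [88 77 76]
  12. access 52: MISS. Cache (LRU->MRU): [88 77 76 52]
  13. access 88: HIT. Cache (LRU->MRU): [77 76 52 88]
  14. access 77: HIT. Cache (LRU->MRU): [76 52 88 77]
  15. access 52: HIT. Cache (LRU->MRU): [76 88 77 52]
Total: 11 hits, 4 misses, 0 evictions

Hit rate = 11/15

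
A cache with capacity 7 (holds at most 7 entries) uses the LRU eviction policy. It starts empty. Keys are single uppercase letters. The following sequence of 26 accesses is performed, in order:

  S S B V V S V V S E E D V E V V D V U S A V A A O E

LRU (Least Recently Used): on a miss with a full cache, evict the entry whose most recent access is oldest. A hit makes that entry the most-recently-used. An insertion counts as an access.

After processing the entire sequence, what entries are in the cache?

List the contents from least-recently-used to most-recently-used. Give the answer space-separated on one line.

LRU simulation (capacity=7):
  1. access S: MISS. Cache (LRU->MRU): [S]
  2. access S: HIT. Cache (LRU->MRU): [S]
  3. access B: MISS. Cache (LRU->MRU): [S B]
  4. access V: MISS. Cache (LRU->MRU): [S B V]
  5. access V: HIT. Cache (LRU->MRU): [S B V]
  6. access S: HIT. Cache (LRU->MRU): [B V S]
  7. access V: HIT. Cache (LRU->MRU): [B S V]
  8. access V: HIT. Cache (LRU->MRU): [B S V]
  9. access S: HIT. Cache (LRU->MRU): [B V S]
  10. access E: MISS. Cache (LRU->MRU): [B V S E]
  11. access E: HIT. Cache (LRU->MRU): [B V S E]
  12. access D: MISS. Cache (LRU->MRU): [B V S E D]
  13. access V: HIT. Cache (LRU->MRU): [B S E D V]
  14. access E: HIT. Cache (LRU->MRU): [B S D V E]
  15. access V: HIT. Cache (LRU->MRU): [B S D E V]
  16. access V: HIT. Cache (LRU->MRU): [B S D E V]
  17. access D: HIT. Cache (LRU->MRU): [B S E V D]
  18. access V: HIT. Cache (LRU->MRU): [B S E D V]
  19. access U: MISS. Cache (LRU->MRU): [B S E D V U]
  20. access S: HIT. Cache (LRU->MRU): [B E D V U S]
  21. access A: MISS. Cache (LRU->MRU): [B E D V U S A]
  22. access V: HIT. Cache (LRU->MRU): [B E D U S A V]
  23. access A: HIT. Cache (LRU->MRU): [B E D U S V A]
  24. access A: HIT. Cache (LRU->MRU): [B E D U S V A]
  25. access O: MISS, evict B. Cache (LRU->MRU): [E D U S V A O]
  26. access E: HIT. Cache (LRU->MRU): [D U S V A O E]
Total: 18 hits, 8 misses, 1 evictions

Answer: D U S V A O E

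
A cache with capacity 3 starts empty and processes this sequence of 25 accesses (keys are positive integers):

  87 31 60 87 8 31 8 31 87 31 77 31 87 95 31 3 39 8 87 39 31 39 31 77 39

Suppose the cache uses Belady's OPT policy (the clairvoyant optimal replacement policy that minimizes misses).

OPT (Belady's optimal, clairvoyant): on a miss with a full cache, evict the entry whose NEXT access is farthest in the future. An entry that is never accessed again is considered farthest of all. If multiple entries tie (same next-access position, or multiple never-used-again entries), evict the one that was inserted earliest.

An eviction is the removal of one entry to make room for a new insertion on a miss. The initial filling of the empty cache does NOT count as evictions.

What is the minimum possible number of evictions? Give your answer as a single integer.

OPT (Belady) simulation (capacity=3):
  1. access 87: MISS. Cache: [87]
  2. access 31: MISS. Cache: [87 31]
  3. access 60: MISS. Cache: [87 31 60]
  4. access 87: HIT. Next use of 87: step 9. Cache: [87 31 60]
  5. access 8: MISS, evict 60 (next use: never). Cache: [87 31 8]
  6. access 31: HIT. Next use of 31: step 8. Cache: [87 31 8]
  7. access 8: HIT. Next use of 8: step 18. Cache: [87 31 8]
  8. access 31: HIT. Next use of 31: step 10. Cache: [87 31 8]
  9. access 87: HIT. Next use of 87: step 13. Cache: [87 31 8]
  10. access 31: HIT. Next use of 31: step 12. Cache: [87 31 8]
  11. access 77: MISS, evict 8 (next use: step 18). Cache: [87 31 77]
  12. access 31: HIT. Next use of 31: step 15. Cache: [87 31 77]
  13. access 87: HIT. Next use of 87: step 19. Cache: [87 31 77]
  14. access 95: MISS, evict 77 (next use: step 24). Cache: [87 31 95]
  15. access 31: HIT. Next use of 31: step 21. Cache: [87 31 95]
  16. access 3: MISS, evict 95 (next use: never). Cache: [87 31 3]
  17. access 39: MISS, evict 3 (next use: never). Cache: [87 31 39]
  18. access 8: MISS, evict 31 (next use: step 21). Cache: [87 39 8]
  19. access 87: HIT. Next use of 87: never. Cache: [87 39 8]
  20. access 39: HIT. Next use of 39: step 22. Cache: [87 39 8]
  21. access 31: MISS, evict 87 (next use: never). Cache: [39 8 31]
  22. access 39: HIT. Next use of 39: step 25. Cache: [39 8 31]
  23. access 31: HIT. Next use of 31: never. Cache: [39 8 31]
  24. access 77: MISS, evict 8 (next use: never). Cache: [39 31 77]
  25. access 39: HIT. Next use of 39: never. Cache: [39 31 77]
Total: 14 hits, 11 misses, 8 evictions

Answer: 8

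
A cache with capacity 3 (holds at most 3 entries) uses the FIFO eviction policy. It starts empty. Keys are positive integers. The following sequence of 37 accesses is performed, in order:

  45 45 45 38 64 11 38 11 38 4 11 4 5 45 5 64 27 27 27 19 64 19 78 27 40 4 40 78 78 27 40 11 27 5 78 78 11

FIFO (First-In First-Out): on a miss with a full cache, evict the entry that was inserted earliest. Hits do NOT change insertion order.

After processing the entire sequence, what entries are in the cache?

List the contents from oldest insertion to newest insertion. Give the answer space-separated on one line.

Answer: 11 5 78

Derivation:
FIFO simulation (capacity=3):
  1. access 45: MISS. Cache (old->new): [45]
  2. access 45: HIT. Cache (old->new): [45]
  3. access 45: HIT. Cache (old->new): [45]
  4. access 38: MISS. Cache (old->new): [45 38]
  5. access 64: MISS. Cache (old->new): [45 38 64]
  6. access 11: MISS, evict 45. Cache (old->new): [38 64 11]
  7. access 38: HIT. Cache (old->new): [38 64 11]
  8. access 11: HIT. Cache (old->new): [38 64 11]
  9. access 38: HIT. Cache (old->new): [38 64 11]
  10. access 4: MISS, evict 38. Cache (old->new): [64 11 4]
  11. access 11: HIT. Cache (old->new): [64 11 4]
  12. access 4: HIT. Cache (old->new): [64 11 4]
  13. access 5: MISS, evict 64. Cache (old->new): [11 4 5]
  14. access 45: MISS, evict 11. Cache (old->new): [4 5 45]
  15. access 5: HIT. Cache (old->new): [4 5 45]
  16. access 64: MISS, evict 4. Cache (old->new): [5 45 64]
  17. access 27: MISS, evict 5. Cache (old->new): [45 64 27]
  18. access 27: HIT. Cache (old->new): [45 64 27]
  19. access 27: HIT. Cache (old->new): [45 64 27]
  20. access 19: MISS, evict 45. Cache (old->new): [64 27 19]
  21. access 64: HIT. Cache (old->new): [64 27 19]
  22. access 19: HIT. Cache (old->new): [64 27 19]
  23. access 78: MISS, evict 64. Cache (old->new): [27 19 78]
  24. access 27: HIT. Cache (old->new): [27 19 78]
  25. access 40: MISS, evict 27. Cache (old->new): [19 78 40]
  26. access 4: MISS, evict 19. Cache (old->new): [78 40 4]
  27. access 40: HIT. Cache (old->new): [78 40 4]
  28. access 78: HIT. Cache (old->new): [78 40 4]
  29. access 78: HIT. Cache (old->new): [78 40 4]
  30. access 27: MISS, evict 78. Cache (old->new): [40 4 27]
  31. access 40: HIT. Cache (old->new): [40 4 27]
  32. access 11: MISS, evict 40. Cache (old->new): [4 27 11]
  33. access 27: HIT. Cache (old->new): [4 27 11]
  34. access 5: MISS, evict 4. Cache (old->new): [27 11 5]
  35. access 78: MISS, evict 27. Cache (old->new): [11 5 78]
  36. access 78: HIT. Cache (old->new): [11 5 78]
  37. access 11: HIT. Cache (old->new): [11 5 78]
Total: 20 hits, 17 misses, 14 evictions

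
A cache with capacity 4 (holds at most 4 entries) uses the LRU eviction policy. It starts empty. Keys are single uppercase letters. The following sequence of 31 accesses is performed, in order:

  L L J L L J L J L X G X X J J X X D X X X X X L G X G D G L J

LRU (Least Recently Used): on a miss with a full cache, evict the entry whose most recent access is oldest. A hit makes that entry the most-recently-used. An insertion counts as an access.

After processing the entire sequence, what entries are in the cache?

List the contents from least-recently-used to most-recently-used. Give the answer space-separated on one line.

Answer: D G L J

Derivation:
LRU simulation (capacity=4):
  1. access L: MISS. Cache (LRU->MRU): [L]
  2. access L: HIT. Cache (LRU->MRU): [L]
  3. access J: MISS. Cache (LRU->MRU): [L J]
  4. access L: HIT. Cache (LRU->MRU): [J L]
  5. access L: HIT. Cache (LRU->MRU): [J L]
  6. access J: HIT. Cache (LRU->MRU): [L J]
  7. access L: HIT. Cache (LRU->MRU): [J L]
  8. access J: HIT. Cache (LRU->MRU): [L J]
  9. access L: HIT. Cache (LRU->MRU): [J L]
  10. access X: MISS. Cache (LRU->MRU): [J L X]
  11. access G: MISS. Cache (LRU->MRU): [J L X G]
  12. access X: HIT. Cache (LRU->MRU): [J L G X]
  13. access X: HIT. Cache (LRU->MRU): [J L G X]
  14. access J: HIT. Cache (LRU->MRU): [L G X J]
  15. access J: HIT. Cache (LRU->MRU): [L G X J]
  16. access X: HIT. Cache (LRU->MRU): [L G J X]
  17. access X: HIT. Cache (LRU->MRU): [L G J X]
  18. access D: MISS, evict L. Cache (LRU->MRU): [G J X D]
  19. access X: HIT. Cache (LRU->MRU): [G J D X]
  20. access X: HIT. Cache (LRU->MRU): [G J D X]
  21. access X: HIT. Cache (LRU->MRU): [G J D X]
  22. access X: HIT. Cache (LRU->MRU): [G J D X]
  23. access X: HIT. Cache (LRU->MRU): [G J D X]
  24. access L: MISS, evict G. Cache (LRU->MRU): [J D X L]
  25. access G: MISS, evict J. Cache (LRU->MRU): [D X L G]
  26. access X: HIT. Cache (LRU->MRU): [D L G X]
  27. access G: HIT. Cache (LRU->MRU): [D L X G]
  28. access D: HIT. Cache (LRU->MRU): [L X G D]
  29. access G: HIT. Cache (LRU->MRU): [L X D G]
  30. access L: HIT. Cache (LRU->MRU): [X D G L]
  31. access J: MISS, evict X. Cache (LRU->MRU): [D G L J]
Total: 23 hits, 8 misses, 4 evictions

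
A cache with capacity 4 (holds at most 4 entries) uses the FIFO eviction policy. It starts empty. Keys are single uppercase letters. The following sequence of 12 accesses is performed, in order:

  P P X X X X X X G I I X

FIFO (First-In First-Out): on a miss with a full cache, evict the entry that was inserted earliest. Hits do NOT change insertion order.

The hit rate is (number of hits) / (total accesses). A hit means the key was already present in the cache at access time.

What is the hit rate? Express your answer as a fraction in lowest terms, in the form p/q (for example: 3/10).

FIFO simulation (capacity=4):
  1. access P: MISS. Cache (old->new): [P]
  2. access P: HIT. Cache (old->new): [P]
  3. access X: MISS. Cache (old->new): [P X]
  4. access X: HIT. Cache (old->new): [P X]
  5. access X: HIT. Cache (old->new): [P X]
  6. access X: HIT. Cache (old->new): [P X]
  7. access X: HIT. Cache (old->new): [P X]
  8. access X: HIT. Cache (old->new): [P X]
  9. access G: MISS. Cache (old->new): [P X G]
  10. access I: MISS. Cache (old->new): [P X G I]
  11. access I: HIT. Cache (old->new): [P X G I]
  12. access X: HIT. Cache (old->new): [P X G I]
Total: 8 hits, 4 misses, 0 evictions

Hit rate = 8/12 = 2/3

Answer: 2/3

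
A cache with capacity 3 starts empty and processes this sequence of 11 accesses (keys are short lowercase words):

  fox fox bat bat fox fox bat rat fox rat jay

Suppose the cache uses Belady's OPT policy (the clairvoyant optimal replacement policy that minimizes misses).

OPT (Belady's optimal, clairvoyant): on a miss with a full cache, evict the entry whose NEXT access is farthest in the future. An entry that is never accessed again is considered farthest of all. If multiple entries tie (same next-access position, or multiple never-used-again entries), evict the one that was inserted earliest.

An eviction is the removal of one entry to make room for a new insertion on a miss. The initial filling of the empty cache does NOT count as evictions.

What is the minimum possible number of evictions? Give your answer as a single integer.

Answer: 1

Derivation:
OPT (Belady) simulation (capacity=3):
  1. access fox: MISS. Cache: [fox]
  2. access fox: HIT. Next use of fox: step 5. Cache: [fox]
  3. access bat: MISS. Cache: [fox bat]
  4. access bat: HIT. Next use of bat: step 7. Cache: [fox bat]
  5. access fox: HIT. Next use of fox: step 6. Cache: [fox bat]
  6. access fox: HIT. Next use of fox: step 9. Cache: [fox bat]
  7. access bat: HIT. Next use of bat: never. Cache: [fox bat]
  8. access rat: MISS. Cache: [fox bat rat]
  9. access fox: HIT. Next use of fox: never. Cache: [fox bat rat]
  10. access rat: HIT. Next use of rat: never. Cache: [fox bat rat]
  11. access jay: MISS, evict fox (next use: never). Cache: [bat rat jay]
Total: 7 hits, 4 misses, 1 evictions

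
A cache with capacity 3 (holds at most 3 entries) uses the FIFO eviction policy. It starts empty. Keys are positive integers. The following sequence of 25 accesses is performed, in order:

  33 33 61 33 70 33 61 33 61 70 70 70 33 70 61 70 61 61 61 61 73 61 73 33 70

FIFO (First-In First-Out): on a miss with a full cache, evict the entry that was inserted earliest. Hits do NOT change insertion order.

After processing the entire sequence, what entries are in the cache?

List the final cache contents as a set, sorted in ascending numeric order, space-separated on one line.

Answer: 33 70 73

Derivation:
FIFO simulation (capacity=3):
  1. access 33: MISS. Cache (old->new): [33]
  2. access 33: HIT. Cache (old->new): [33]
  3. access 61: MISS. Cache (old->new): [33 61]
  4. access 33: HIT. Cache (old->new): [33 61]
  5. access 70: MISS. Cache (old->new): [33 61 70]
  6. access 33: HIT. Cache (old->new): [33 61 70]
  7. access 61: HIT. Cache (old->new): [33 61 70]
  8. access 33: HIT. Cache (old->new): [33 61 70]
  9. access 61: HIT. Cache (old->new): [33 61 70]
  10. access 70: HIT. Cache (old->new): [33 61 70]
  11. access 70: HIT. Cache (old->new): [33 61 70]
  12. access 70: HIT. Cache (old->new): [33 61 70]
  13. access 33: HIT. Cache (old->new): [33 61 70]
  14. access 70: HIT. Cache (old->new): [33 61 70]
  15. access 61: HIT. Cache (old->new): [33 61 70]
  16. access 70: HIT. Cache (old->new): [33 61 70]
  17. access 61: HIT. Cache (old->new): [33 61 70]
  18. access 61: HIT. Cache (old->new): [33 61 70]
  19. access 61: HIT. Cache (old->new): [33 61 70]
  20. access 61: HIT. Cache (old->new): [33 61 70]
  21. access 73: MISS, evict 33. Cache (old->new): [61 70 73]
  22. access 61: HIT. Cache (old->new): [61 70 73]
  23. access 73: HIT. Cache (old->new): [61 70 73]
  24. access 33: MISS, evict 61. Cache (old->new): [70 73 33]
  25. access 70: HIT. Cache (old->new): [70 73 33]
Total: 20 hits, 5 misses, 2 evictions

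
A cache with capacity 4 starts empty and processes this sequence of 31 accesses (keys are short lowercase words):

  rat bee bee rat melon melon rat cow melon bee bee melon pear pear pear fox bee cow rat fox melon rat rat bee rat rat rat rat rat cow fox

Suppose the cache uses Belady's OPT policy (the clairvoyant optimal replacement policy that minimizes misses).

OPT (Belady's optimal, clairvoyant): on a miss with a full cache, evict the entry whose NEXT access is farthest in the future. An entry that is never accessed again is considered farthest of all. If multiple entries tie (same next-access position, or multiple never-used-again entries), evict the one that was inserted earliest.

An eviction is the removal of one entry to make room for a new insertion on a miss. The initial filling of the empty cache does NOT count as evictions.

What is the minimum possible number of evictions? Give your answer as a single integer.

OPT (Belady) simulation (capacity=4):
  1. access rat: MISS. Cache: [rat]
  2. access bee: MISS. Cache: [rat bee]
  3. access bee: HIT. Next use of bee: step 10. Cache: [rat bee]
  4. access rat: HIT. Next use of rat: step 7. Cache: [rat bee]
  5. access melon: MISS. Cache: [rat bee melon]
  6. access melon: HIT. Next use of melon: step 9. Cache: [rat bee melon]
  7. access rat: HIT. Next use of rat: step 19. Cache: [rat bee melon]
  8. access cow: MISS. Cache: [rat bee melon cow]
  9. access melon: HIT. Next use of melon: step 12. Cache: [rat bee melon cow]
  10. access bee: HIT. Next use of bee: step 11. Cache: [rat bee melon cow]
  11. access bee: HIT. Next use of bee: step 17. Cache: [rat bee melon cow]
  12. access melon: HIT. Next use of melon: step 21. Cache: [rat bee melon cow]
  13. access pear: MISS, evict melon (next use: step 21). Cache: [rat bee cow pear]
  14. access pear: HIT. Next use of pear: step 15. Cache: [rat bee cow pear]
  15. access pear: HIT. Next use of pear: never. Cache: [rat bee cow pear]
  16. access fox: MISS, evict pear (next use: never). Cache: [rat bee cow fox]
  17. access bee: HIT. Next use of bee: step 24. Cache: [rat bee cow fox]
  18. access cow: HIT. Next use of cow: step 30. Cache: [rat bee cow fox]
  19. access rat: HIT. Next use of rat: step 22. Cache: [rat bee cow fox]
  20. access fox: HIT. Next use of fox: step 31. Cache: [rat bee cow fox]
  21. access melon: MISS, evict fox (next use: step 31). Cache: [rat bee cow melon]
  22. access rat: HIT. Next use of rat: step 23. Cache: [rat bee cow melon]
  23. access rat: HIT. Next use of rat: step 25. Cache: [rat bee cow melon]
  24. access bee: HIT. Next use of bee: never. Cache: [rat bee cow melon]
  25. access rat: HIT. Next use of rat: step 26. Cache: [rat bee cow melon]
  26. access rat: HIT. Next use of rat: step 27. Cache: [rat bee cow melon]
  27. access rat: HIT. Next use of rat: step 28. Cache: [rat bee cow melon]
  28. access rat: HIT. Next use of rat: step 29. Cache: [rat bee cow melon]
  29. access rat: HIT. Next use of rat: never. Cache: [rat bee cow melon]
  30. access cow: HIT. Next use of cow: never. Cache: [rat bee cow melon]
  31. access fox: MISS, evict rat (next use: never). Cache: [bee cow melon fox]
Total: 23 hits, 8 misses, 4 evictions

Answer: 4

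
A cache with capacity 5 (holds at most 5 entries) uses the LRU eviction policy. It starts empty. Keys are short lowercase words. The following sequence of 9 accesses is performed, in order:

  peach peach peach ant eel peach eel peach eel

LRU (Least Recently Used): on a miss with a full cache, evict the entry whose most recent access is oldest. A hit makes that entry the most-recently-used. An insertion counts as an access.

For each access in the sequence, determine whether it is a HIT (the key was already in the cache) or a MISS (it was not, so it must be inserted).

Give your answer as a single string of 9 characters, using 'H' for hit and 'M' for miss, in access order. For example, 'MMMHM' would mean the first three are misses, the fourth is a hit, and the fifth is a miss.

Answer: MHHMMHHHH

Derivation:
LRU simulation (capacity=5):
  1. access peach: MISS. Cache (LRU->MRU): [peach]
  2. access peach: HIT. Cache (LRU->MRU): [peach]
  3. access peach: HIT. Cache (LRU->MRU): [peach]
  4. access ant: MISS. Cache (LRU->MRU): [peach ant]
  5. access eel: MISS. Cache (LRU->MRU): [peach ant eel]
  6. access peach: HIT. Cache (LRU->MRU): [ant eel peach]
  7. access eel: HIT. Cache (LRU->MRU): [ant peach eel]
  8. access peach: HIT. Cache (LRU->MRU): [ant eel peach]
  9. access eel: HIT. Cache (LRU->MRU): [ant peach eel]
Total: 6 hits, 3 misses, 0 evictions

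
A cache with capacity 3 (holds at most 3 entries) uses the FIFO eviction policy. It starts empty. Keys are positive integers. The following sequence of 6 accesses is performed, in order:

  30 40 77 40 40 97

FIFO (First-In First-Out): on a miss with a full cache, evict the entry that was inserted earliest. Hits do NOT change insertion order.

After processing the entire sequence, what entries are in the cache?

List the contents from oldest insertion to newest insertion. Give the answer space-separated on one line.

FIFO simulation (capacity=3):
  1. access 30: MISS. Cache (old->new): [30]
  2. access 40: MISS. Cache (old->new): [30 40]
  3. access 77: MISS. Cache (old->new): [30 40 77]
  4. access 40: HIT. Cache (old->new): [30 40 77]
  5. access 40: HIT. Cache (old->new): [30 40 77]
  6. access 97: MISS, evict 30. Cache (old->new): [40 77 97]
Total: 2 hits, 4 misses, 1 evictions

Answer: 40 77 97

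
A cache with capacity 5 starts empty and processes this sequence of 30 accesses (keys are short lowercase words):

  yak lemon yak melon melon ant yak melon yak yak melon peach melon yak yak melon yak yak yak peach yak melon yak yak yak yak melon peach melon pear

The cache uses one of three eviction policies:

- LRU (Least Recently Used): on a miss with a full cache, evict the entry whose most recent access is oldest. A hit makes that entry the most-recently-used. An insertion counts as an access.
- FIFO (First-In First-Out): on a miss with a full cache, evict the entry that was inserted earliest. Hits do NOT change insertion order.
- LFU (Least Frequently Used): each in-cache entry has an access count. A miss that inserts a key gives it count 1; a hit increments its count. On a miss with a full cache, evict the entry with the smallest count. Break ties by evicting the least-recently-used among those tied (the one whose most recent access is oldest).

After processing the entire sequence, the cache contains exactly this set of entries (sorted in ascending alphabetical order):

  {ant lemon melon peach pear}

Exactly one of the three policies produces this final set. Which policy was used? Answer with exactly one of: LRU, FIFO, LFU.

Answer: FIFO

Derivation:
Simulating under each policy and comparing final sets:
  LRU: final set = {ant melon peach pear yak} -> differs
  FIFO: final set = {ant lemon melon peach pear} -> MATCHES target
  LFU: final set = {ant melon peach pear yak} -> differs
Only FIFO produces the target set.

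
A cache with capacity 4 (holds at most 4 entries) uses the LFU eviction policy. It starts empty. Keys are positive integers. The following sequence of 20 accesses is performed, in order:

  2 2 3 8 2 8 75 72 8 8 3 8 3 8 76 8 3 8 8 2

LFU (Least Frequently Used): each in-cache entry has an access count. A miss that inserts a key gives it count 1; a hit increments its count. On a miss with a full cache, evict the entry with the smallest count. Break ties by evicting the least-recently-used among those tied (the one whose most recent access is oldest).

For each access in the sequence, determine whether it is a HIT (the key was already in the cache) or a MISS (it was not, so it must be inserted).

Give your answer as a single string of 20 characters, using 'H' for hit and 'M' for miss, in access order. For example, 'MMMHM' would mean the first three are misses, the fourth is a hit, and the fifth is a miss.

LFU simulation (capacity=4):
  1. access 2: MISS. Cache: [2(c=1)]
  2. access 2: HIT, count now 2. Cache: [2(c=2)]
  3. access 3: MISS. Cache: [3(c=1) 2(c=2)]
  4. access 8: MISS. Cache: [3(c=1) 8(c=1) 2(c=2)]
  5. access 2: HIT, count now 3. Cache: [3(c=1) 8(c=1) 2(c=3)]
  6. access 8: HIT, count now 2. Cache: [3(c=1) 8(c=2) 2(c=3)]
  7. access 75: MISS. Cache: [3(c=1) 75(c=1) 8(c=2) 2(c=3)]
  8. access 72: MISS, evict 3(c=1). Cache: [75(c=1) 72(c=1) 8(c=2) 2(c=3)]
  9. access 8: HIT, count now 3. Cache: [75(c=1) 72(c=1) 2(c=3) 8(c=3)]
  10. access 8: HIT, count now 4. Cache: [75(c=1) 72(c=1) 2(c=3) 8(c=4)]
  11. access 3: MISS, evict 75(c=1). Cache: [72(c=1) 3(c=1) 2(c=3) 8(c=4)]
  12. access 8: HIT, count now 5. Cache: [72(c=1) 3(c=1) 2(c=3) 8(c=5)]
  13. access 3: HIT, count now 2. Cache: [72(c=1) 3(c=2) 2(c=3) 8(c=5)]
  14. access 8: HIT, count now 6. Cache: [72(c=1) 3(c=2) 2(c=3) 8(c=6)]
  15. access 76: MISS, evict 72(c=1). Cache: [76(c=1) 3(c=2) 2(c=3) 8(c=6)]
  16. access 8: HIT, count now 7. Cache: [76(c=1) 3(c=2) 2(c=3) 8(c=7)]
  17. access 3: HIT, count now 3. Cache: [76(c=1) 2(c=3) 3(c=3) 8(c=7)]
  18. access 8: HIT, count now 8. Cache: [76(c=1) 2(c=3) 3(c=3) 8(c=8)]
  19. access 8: HIT, count now 9. Cache: [76(c=1) 2(c=3) 3(c=3) 8(c=9)]
  20. access 2: HIT, count now 4. Cache: [76(c=1) 3(c=3) 2(c=4) 8(c=9)]
Total: 13 hits, 7 misses, 3 evictions

Answer: MHMMHHMMHHMHHHMHHHHH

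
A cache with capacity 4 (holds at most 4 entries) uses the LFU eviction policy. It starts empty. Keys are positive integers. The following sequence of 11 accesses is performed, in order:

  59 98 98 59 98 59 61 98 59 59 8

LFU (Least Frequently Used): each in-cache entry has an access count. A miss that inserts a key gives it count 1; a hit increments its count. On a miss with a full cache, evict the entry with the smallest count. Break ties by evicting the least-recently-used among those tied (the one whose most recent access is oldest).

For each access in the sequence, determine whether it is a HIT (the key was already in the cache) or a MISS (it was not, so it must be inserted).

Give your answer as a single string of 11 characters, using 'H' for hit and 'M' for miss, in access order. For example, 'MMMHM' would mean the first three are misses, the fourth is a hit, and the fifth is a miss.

Answer: MMHHHHMHHHM

Derivation:
LFU simulation (capacity=4):
  1. access 59: MISS. Cache: [59(c=1)]
  2. access 98: MISS. Cache: [59(c=1) 98(c=1)]
  3. access 98: HIT, count now 2. Cache: [59(c=1) 98(c=2)]
  4. access 59: HIT, count now 2. Cache: [98(c=2) 59(c=2)]
  5. access 98: HIT, count now 3. Cache: [59(c=2) 98(c=3)]
  6. access 59: HIT, count now 3. Cache: [98(c=3) 59(c=3)]
  7. access 61: MISS. Cache: [61(c=1) 98(c=3) 59(c=3)]
  8. access 98: HIT, count now 4. Cache: [61(c=1) 59(c=3) 98(c=4)]
  9. access 59: HIT, count now 4. Cache: [61(c=1) 98(c=4) 59(c=4)]
  10. access 59: HIT, count now 5. Cache: [61(c=1) 98(c=4) 59(c=5)]
  11. access 8: MISS. Cache: [61(c=1) 8(c=1) 98(c=4) 59(c=5)]
Total: 7 hits, 4 misses, 0 evictions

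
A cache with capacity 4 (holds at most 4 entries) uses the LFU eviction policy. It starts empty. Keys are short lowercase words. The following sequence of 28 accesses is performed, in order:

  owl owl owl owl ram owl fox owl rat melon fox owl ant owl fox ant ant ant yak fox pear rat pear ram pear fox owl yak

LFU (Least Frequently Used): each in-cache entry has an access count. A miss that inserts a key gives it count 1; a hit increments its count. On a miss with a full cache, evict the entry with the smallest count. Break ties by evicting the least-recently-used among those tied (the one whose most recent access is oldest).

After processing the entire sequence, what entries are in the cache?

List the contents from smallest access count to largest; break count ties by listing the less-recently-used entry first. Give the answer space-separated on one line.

Answer: yak ant fox owl

Derivation:
LFU simulation (capacity=4):
  1. access owl: MISS. Cache: [owl(c=1)]
  2. access owl: HIT, count now 2. Cache: [owl(c=2)]
  3. access owl: HIT, count now 3. Cache: [owl(c=3)]
  4. access owl: HIT, count now 4. Cache: [owl(c=4)]
  5. access ram: MISS. Cache: [ram(c=1) owl(c=4)]
  6. access owl: HIT, count now 5. Cache: [ram(c=1) owl(c=5)]
  7. access fox: MISS. Cache: [ram(c=1) fox(c=1) owl(c=5)]
  8. access owl: HIT, count now 6. Cache: [ram(c=1) fox(c=1) owl(c=6)]
  9. access rat: MISS. Cache: [ram(c=1) fox(c=1) rat(c=1) owl(c=6)]
  10. access melon: MISS, evict ram(c=1). Cache: [fox(c=1) rat(c=1) melon(c=1) owl(c=6)]
  11. access fox: HIT, count now 2. Cache: [rat(c=1) melon(c=1) fox(c=2) owl(c=6)]
  12. access owl: HIT, count now 7. Cache: [rat(c=1) melon(c=1) fox(c=2) owl(c=7)]
  13. access ant: MISS, evict rat(c=1). Cache: [melon(c=1) ant(c=1) fox(c=2) owl(c=7)]
  14. access owl: HIT, count now 8. Cache: [melon(c=1) ant(c=1) fox(c=2) owl(c=8)]
  15. access fox: HIT, count now 3. Cache: [melon(c=1) ant(c=1) fox(c=3) owl(c=8)]
  16. access ant: HIT, count now 2. Cache: [melon(c=1) ant(c=2) fox(c=3) owl(c=8)]
  17. access ant: HIT, count now 3. Cache: [melon(c=1) fox(c=3) ant(c=3) owl(c=8)]
  18. access ant: HIT, count now 4. Cache: [melon(c=1) fox(c=3) ant(c=4) owl(c=8)]
  19. access yak: MISS, evict melon(c=1). Cache: [yak(c=1) fox(c=3) ant(c=4) owl(c=8)]
  20. access fox: HIT, count now 4. Cache: [yak(c=1) ant(c=4) fox(c=4) owl(c=8)]
  21. access pear: MISS, evict yak(c=1). Cache: [pear(c=1) ant(c=4) fox(c=4) owl(c=8)]
  22. access rat: MISS, evict pear(c=1). Cache: [rat(c=1) ant(c=4) fox(c=4) owl(c=8)]
  23. access pear: MISS, evict rat(c=1). Cache: [pear(c=1) ant(c=4) fox(c=4) owl(c=8)]
  24. access ram: MISS, evict pear(c=1). Cache: [ram(c=1) ant(c=4) fox(c=4) owl(c=8)]
  25. access pear: MISS, evict ram(c=1). Cache: [pear(c=1) ant(c=4) fox(c=4) owl(c=8)]
  26. access fox: HIT, count now 5. Cache: [pear(c=1) ant(c=4) fox(c=5) owl(c=8)]
  27. access owl: HIT, count now 9. Cache: [pear(c=1) ant(c=4) fox(c=5) owl(c=9)]
  28. access yak: MISS, evict pear(c=1). Cache: [yak(c=1) ant(c=4) fox(c=5) owl(c=9)]
Total: 15 hits, 13 misses, 9 evictions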